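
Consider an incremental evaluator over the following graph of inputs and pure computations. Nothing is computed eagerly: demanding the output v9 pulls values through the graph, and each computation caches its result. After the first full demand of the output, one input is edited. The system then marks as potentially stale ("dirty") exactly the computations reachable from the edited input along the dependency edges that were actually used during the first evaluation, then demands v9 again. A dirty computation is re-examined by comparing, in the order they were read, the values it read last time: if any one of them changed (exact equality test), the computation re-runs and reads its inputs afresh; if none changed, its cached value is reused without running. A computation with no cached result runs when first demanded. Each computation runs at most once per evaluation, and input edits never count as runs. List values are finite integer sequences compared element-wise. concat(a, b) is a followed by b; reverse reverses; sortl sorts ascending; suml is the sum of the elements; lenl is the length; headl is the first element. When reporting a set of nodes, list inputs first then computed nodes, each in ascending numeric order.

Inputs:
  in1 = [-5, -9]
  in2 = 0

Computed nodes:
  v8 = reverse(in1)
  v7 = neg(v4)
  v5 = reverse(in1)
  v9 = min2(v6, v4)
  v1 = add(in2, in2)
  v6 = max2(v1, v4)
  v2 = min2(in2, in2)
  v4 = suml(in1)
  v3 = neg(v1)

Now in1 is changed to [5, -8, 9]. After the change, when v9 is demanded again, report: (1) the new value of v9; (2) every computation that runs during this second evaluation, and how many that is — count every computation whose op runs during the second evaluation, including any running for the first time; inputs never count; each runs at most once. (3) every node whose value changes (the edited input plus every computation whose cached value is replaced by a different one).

v9 now evaluates to 6.
Run set: v4, v6, v9 (3 run).
Changed values: in1, v4, v6, v9.

Initial pass — values computed on the first demand:
  v1 = add(0, 0) = 0
  v4 = suml([-5, -9]) = -14
  v6 = max2(0, -14) = 0
  v9 = min2(0, -14) = -14

Second demand — change propagation:
  v4: re-runs because in1 [-5, -9]->[5, -8, 9]; new result 6.
  v6: re-runs because v4 -14->6; new result 6.
  v9: re-runs because v6 0->6; v4 -14->6; new result 6.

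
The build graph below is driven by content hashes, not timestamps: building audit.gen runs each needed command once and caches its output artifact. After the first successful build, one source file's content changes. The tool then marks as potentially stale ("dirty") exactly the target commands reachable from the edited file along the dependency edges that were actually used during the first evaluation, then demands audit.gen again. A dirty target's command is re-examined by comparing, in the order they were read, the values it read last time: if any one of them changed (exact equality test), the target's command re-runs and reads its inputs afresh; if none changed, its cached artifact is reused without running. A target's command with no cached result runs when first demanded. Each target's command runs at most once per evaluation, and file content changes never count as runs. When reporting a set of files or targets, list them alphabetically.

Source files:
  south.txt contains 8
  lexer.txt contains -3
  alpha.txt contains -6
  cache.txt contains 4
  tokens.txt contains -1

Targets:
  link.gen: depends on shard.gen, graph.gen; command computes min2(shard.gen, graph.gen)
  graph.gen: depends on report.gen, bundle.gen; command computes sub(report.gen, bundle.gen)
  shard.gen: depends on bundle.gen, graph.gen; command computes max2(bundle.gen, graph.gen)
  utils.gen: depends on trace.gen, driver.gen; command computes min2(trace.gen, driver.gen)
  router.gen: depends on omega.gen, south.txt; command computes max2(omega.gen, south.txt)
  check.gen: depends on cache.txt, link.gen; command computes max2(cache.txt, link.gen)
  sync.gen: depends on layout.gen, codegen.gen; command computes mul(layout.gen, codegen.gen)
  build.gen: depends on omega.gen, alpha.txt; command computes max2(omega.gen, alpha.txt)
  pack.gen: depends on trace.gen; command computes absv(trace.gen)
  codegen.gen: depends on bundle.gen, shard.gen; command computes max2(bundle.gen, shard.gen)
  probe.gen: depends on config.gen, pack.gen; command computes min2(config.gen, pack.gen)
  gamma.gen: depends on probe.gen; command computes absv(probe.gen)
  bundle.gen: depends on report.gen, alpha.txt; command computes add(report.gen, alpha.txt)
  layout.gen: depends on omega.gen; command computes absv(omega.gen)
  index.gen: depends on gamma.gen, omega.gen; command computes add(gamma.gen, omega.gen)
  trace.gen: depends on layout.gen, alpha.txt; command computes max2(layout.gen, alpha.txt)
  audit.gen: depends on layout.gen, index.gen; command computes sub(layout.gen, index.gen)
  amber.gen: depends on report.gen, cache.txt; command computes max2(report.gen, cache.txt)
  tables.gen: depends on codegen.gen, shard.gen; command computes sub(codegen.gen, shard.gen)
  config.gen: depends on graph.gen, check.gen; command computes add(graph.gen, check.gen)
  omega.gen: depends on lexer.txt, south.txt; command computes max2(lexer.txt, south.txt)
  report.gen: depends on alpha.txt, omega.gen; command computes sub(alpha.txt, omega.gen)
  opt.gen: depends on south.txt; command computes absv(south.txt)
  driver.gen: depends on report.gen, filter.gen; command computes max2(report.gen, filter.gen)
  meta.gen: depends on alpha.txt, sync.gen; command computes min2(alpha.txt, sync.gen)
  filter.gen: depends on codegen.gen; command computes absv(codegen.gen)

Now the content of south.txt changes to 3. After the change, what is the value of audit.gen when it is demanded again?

audit.gen now evaluates to -3.
The important point: at link.gen every value read last time is unchanged, so the dirty flag clears without a run.

Initial pass — values computed on the first demand:
  omega.gen = max2(-3, 8) = 8
  layout.gen = absv(8) = 8
  report.gen = sub(-6, 8) = -14
  bundle.gen = add(-14, -6) = -20
  graph.gen = sub(-14, -20) = 6
  shard.gen = max2(-20, 6) = 6
  link.gen = min2(6, 6) = 6
  check.gen = max2(4, 6) = 6
  config.gen = add(6, 6) = 12
  trace.gen = max2(8, -6) = 8
  pack.gen = absv(8) = 8
  probe.gen = min2(12, 8) = 8
  gamma.gen = absv(8) = 8
  index.gen = add(8, 8) = 16
  audit.gen = sub(8, 16) = -8

Second demand — change propagation:
  omega.gen: re-runs because south.txt 8->3; new result 3.
  layout.gen: re-runs because omega.gen 8->3; new result 3.
  report.gen: re-runs because omega.gen 8->3; new result -9.
  bundle.gen: re-runs because report.gen -14->-9; new result -15.
  graph.gen: re-runs because report.gen -14->-9; bundle.gen -20->-15; new result 6 (unchanged).
  shard.gen: re-runs because bundle.gen -20->-15; new result 6 (unchanged).
  link.gen: re-examined; everything it read last time is the same (shard.gen unchanged, graph.gen unchanged) — cache 6 kept, no run.
  check.gen: re-examined; everything it read last time is the same (cache.txt unchanged, link.gen unchanged) — cache 6 kept, no run.
  config.gen: re-examined; everything it read last time is the same (graph.gen unchanged, check.gen unchanged) — cache 12 kept, no run.
  trace.gen: re-runs because layout.gen 8->3; new result 3.
  pack.gen: re-runs because trace.gen 8->3; new result 3.
  probe.gen: re-runs because pack.gen 8->3; new result 3.
  gamma.gen: re-runs because probe.gen 8->3; new result 3.
  index.gen: re-runs because gamma.gen 8->3; omega.gen 8->3; new result 6.
  audit.gen: re-runs because layout.gen 8->3; index.gen 16->6; new result -3.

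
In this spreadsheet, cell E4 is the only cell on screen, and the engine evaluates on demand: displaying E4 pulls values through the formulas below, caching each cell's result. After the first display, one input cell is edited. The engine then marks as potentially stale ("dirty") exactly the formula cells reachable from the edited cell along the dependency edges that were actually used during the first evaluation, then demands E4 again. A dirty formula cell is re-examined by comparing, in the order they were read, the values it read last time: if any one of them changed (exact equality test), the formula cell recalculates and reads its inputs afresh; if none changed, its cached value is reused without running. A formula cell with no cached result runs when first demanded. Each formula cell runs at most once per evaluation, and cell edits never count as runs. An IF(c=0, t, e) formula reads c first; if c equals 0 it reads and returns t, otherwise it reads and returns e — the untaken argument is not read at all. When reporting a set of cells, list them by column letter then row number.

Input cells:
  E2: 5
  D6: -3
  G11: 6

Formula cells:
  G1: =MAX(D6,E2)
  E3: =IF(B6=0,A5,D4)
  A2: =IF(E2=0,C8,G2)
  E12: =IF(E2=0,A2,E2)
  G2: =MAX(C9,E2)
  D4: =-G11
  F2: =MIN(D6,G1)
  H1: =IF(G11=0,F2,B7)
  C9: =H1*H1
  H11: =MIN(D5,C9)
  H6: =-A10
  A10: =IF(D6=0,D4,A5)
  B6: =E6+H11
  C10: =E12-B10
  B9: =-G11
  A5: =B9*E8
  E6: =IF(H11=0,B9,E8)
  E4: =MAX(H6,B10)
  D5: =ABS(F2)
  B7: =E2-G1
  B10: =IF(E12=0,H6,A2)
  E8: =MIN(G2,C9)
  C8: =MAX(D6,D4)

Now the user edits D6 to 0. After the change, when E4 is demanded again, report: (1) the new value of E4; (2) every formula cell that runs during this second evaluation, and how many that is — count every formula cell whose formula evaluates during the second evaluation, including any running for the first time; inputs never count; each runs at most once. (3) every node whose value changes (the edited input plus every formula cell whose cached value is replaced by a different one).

Initial pass — values computed on the first demand:
  B9 = -(6) = -6
  G1 = MAX(-3, 5) = 5
  B7 = 5 - 5 = 0
  H1 = IF(G11=0: G11=6 -> else branch B7) = 0
  C9 = 0 * 0 = 0
  G2 = MAX(0, 5) = 5
  A2 = IF(E2=0: E2=5 -> else branch G2) = 5
  E8 = MIN(5, 0) = 0
  A5 = -6 * 0 = 0
  A10 = IF(D6=0: D6=-3 -> else branch A5) = 0
  E12 = IF(E2=0: E2=5 -> else branch E2) = 5
  H6 = -(0) = 0
  B10 = IF(E12=0: E12=5 -> else branch A2) = 5
  E4 = MAX(0, 5) = 5

Second demand — change propagation:
  D4: newly demanded (no cache) — executes and yields -6.
  G1: re-runs because D6 -3->0; new result 5 (unchanged).
  B7: re-examined; everything it read last time is the same (E2 unchanged, G1 unchanged) — cache 0 kept, no run.
  H1: re-examined; everything it read last time is the same (G11 unchanged, B7 unchanged) — cache 0 kept, no run.
  C9: re-examined; everything it read last time is the same (H1 unchanged, H1 unchanged) — cache 0 kept, no run.
  G2: re-examined; everything it read last time is the same (C9 unchanged, E2 unchanged) — cache 5 kept, no run.
  A2: re-examined; everything it read last time is the same (E2 unchanged, G2 unchanged) — cache 5 kept, no run.
  E8: dirty yet unreached — the second evaluation never asks for it.
  A5: dirty yet unreached — the second evaluation never asks for it.
  A10: re-runs because D6 -3->0; new result -6.
  H6: re-runs because A10 0->-6; new result 6.
  B10: re-examined; everything it read last time is the same (E12 unchanged, A2 unchanged) — cache 5 kept, no run.
  E4: re-runs because H6 0->6; new result 6.

The important point: the flipped condition redirects demand; A5, E8 are left stale, never re-checked.

E4 now evaluates to 6.
Run set: A10, D4, E4, G1, H6 (5 run).
Changed values: A10, D6, E4, H6.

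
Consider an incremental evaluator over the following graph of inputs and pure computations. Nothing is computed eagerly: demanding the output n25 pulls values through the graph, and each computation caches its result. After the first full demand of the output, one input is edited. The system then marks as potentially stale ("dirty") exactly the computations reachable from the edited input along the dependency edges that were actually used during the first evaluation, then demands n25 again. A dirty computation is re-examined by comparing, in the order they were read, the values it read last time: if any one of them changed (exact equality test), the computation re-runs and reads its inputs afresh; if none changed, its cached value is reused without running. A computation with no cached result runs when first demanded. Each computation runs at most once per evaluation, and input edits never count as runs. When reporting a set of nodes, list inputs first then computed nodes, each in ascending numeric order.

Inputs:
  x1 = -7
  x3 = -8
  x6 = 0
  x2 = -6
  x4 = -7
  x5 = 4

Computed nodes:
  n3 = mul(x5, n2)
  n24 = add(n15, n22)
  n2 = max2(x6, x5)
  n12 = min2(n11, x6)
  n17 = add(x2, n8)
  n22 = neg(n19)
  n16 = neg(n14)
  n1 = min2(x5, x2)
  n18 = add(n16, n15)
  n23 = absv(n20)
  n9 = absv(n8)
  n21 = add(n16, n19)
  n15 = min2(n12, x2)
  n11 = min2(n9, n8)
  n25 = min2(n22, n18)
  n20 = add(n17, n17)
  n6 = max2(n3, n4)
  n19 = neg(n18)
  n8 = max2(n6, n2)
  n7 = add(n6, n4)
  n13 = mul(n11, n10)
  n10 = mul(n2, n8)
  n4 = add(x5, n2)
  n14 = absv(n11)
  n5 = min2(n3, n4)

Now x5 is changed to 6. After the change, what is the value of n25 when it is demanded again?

n25 now evaluates to -42.
The important point: at n15 every value read last time is unchanged, so the dirty flag clears without a run.

Initial pass — values computed on the first demand:
  n2 = max2(0, 4) = 4
  n3 = mul(4, 4) = 16
  n4 = add(4, 4) = 8
  n6 = max2(16, 8) = 16
  n8 = max2(16, 4) = 16
  n9 = absv(16) = 16
  n11 = min2(16, 16) = 16
  n12 = min2(16, 0) = 0
  n14 = absv(16) = 16
  n15 = min2(0, -6) = -6
  n16 = neg(16) = -16
  n18 = add(-16, -6) = -22
  n19 = neg(-22) = 22
  n22 = neg(22) = -22
  n25 = min2(-22, -22) = -22

Second demand — change propagation:
  n2: re-runs because x5 4->6; new result 6.
  n3: re-runs because x5 4->6; n2 4->6; new result 36.
  n4: re-runs because x5 4->6; n2 4->6; new result 12.
  n6: re-runs because n3 16->36; n4 8->12; new result 36.
  n8: re-runs because n6 16->36; n2 4->6; new result 36.
  n9: re-runs because n8 16->36; new result 36.
  n11: re-runs because n9 16->36; n8 16->36; new result 36.
  n12: re-runs because n11 16->36; new result 0 (unchanged).
  n14: re-runs because n11 16->36; new result 36.
  n15: re-examined; everything it read last time is the same (n12 unchanged, x2 unchanged) — cache -6 kept, no run.
  n16: re-runs because n14 16->36; new result -36.
  n18: re-runs because n16 -16->-36; new result -42.
  n19: re-runs because n18 -22->-42; new result 42.
  n22: re-runs because n19 22->42; new result -42.
  n25: re-runs because n22 -22->-42; n18 -22->-42; new result -42.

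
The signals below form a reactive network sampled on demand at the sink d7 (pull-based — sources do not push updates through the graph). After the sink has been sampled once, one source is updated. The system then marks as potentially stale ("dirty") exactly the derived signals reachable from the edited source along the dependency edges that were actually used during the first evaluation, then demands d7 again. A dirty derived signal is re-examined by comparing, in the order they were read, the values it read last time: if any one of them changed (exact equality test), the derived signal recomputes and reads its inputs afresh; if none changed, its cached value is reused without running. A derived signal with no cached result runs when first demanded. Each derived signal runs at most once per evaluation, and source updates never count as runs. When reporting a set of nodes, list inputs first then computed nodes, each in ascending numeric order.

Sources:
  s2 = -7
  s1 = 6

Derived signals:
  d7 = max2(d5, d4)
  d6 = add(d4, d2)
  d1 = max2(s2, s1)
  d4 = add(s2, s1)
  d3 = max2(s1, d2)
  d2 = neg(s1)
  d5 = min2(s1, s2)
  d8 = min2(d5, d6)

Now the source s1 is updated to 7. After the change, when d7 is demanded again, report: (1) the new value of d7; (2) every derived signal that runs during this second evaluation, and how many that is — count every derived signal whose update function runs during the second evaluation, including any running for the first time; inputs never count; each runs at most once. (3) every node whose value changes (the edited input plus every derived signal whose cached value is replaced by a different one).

d7 now evaluates to 0.
Run set: d4, d5, d7 (3 run).
Changed values: s1, d4, d7.

Initial pass — values computed on the first demand:
  d4 = add(-7, 6) = -1
  d5 = min2(6, -7) = -7
  d7 = max2(-7, -1) = -1

Second demand — change propagation:
  d4: re-runs because s1 6->7; new result 0.
  d5: re-runs because s1 6->7; new result -7 (unchanged).
  d7: re-runs because d4 -1->0; new result 0.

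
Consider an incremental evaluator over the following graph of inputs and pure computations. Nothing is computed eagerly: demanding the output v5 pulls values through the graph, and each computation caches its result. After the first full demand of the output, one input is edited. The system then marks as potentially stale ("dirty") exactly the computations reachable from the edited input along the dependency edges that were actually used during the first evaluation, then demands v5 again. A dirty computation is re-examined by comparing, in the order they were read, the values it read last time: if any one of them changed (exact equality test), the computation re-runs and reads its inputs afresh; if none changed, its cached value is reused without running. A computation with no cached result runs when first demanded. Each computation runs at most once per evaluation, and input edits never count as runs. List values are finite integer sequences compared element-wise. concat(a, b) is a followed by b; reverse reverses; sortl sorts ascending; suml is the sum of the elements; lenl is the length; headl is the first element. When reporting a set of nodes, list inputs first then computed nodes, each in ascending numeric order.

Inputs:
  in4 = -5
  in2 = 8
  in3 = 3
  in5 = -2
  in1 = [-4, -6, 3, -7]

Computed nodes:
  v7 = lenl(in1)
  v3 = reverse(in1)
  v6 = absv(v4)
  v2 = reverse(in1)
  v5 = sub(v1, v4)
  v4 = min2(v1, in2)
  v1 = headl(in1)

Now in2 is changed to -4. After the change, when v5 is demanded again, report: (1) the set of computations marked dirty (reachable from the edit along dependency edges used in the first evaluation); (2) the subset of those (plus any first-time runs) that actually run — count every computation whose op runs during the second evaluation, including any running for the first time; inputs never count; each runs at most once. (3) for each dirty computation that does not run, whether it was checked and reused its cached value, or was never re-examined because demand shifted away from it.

Dirty set: v4, v5.
Run set: v4 (1 run).
Re-examined without running (cache reused): v5.
The important point: v4 recomputes to an identical value, and the output ends up unchanged.

Initial pass — values computed on the first demand:
  v1 = headl([-4, -6, 3, -7]) = -4
  v4 = min2(-4, 8) = -4
  v5 = sub(-4, -4) = 0

Second demand — change propagation:
  v4: re-runs because in2 8->-4; new result -4 (unchanged).
  v5: re-examined; everything it read last time is the same (v1 unchanged, v4 unchanged) — cache 0 kept, no run.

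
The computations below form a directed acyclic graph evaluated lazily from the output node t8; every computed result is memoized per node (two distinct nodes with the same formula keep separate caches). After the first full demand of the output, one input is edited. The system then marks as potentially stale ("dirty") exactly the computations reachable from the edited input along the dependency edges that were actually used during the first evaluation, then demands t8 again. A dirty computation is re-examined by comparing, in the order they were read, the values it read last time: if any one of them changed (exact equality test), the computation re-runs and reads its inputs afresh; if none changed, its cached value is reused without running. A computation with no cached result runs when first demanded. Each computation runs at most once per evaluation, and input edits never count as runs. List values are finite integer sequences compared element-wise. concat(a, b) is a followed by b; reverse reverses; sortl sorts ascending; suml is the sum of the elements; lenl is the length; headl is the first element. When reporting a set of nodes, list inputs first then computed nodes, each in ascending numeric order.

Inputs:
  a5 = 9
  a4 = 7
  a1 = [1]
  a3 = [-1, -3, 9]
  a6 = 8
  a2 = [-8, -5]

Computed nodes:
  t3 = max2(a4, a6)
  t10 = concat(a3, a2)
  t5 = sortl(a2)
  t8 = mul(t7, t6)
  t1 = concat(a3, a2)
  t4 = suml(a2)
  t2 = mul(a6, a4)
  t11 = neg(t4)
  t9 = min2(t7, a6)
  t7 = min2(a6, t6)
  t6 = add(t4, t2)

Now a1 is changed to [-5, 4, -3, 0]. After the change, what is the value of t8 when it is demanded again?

Demanding t8 again yields 344.
Note the shortcut — nothing in the graph depends on a1 at all, so no recomputation happens.

First demand of the output computes:
  t2 = mul(8, 7) = 56
  t4 = suml([-8, -5]) = -13
  t6 = add(-13, 56) = 43
  t7 = min2(8, 43) = 8
  t8 = mul(8, 43) = 344

After the edit, cleaning proceeds:
  no node depends on a1 at all; the second demand re-runs nothing.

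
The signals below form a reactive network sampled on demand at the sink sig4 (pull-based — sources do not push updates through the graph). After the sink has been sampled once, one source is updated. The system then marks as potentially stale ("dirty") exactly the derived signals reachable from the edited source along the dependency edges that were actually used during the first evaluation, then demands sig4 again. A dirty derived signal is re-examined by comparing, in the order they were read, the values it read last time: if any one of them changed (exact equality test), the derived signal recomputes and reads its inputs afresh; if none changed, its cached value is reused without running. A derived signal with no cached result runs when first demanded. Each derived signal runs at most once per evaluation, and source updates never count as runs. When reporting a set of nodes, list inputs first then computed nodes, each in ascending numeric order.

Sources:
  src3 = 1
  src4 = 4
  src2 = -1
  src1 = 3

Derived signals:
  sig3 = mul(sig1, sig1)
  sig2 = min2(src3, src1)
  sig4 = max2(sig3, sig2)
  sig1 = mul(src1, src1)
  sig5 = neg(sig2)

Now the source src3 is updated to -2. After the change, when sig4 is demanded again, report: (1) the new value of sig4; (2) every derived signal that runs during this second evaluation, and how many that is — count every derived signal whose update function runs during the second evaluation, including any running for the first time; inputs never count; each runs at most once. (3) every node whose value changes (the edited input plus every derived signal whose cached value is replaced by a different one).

sig4 now evaluates to 81.
Run set: sig2, sig4 (2 run).
Changed values: src3, sig2.

Initial pass — values computed on the first demand:
  sig1 = mul(3, 3) = 9
  sig2 = min2(1, 3) = 1
  sig3 = mul(9, 9) = 81
  sig4 = max2(81, 1) = 81

Second demand — change propagation:
  sig2: re-runs because src3 1->-2; new result -2.
  sig4: re-runs because sig2 1->-2; new result 81 (unchanged).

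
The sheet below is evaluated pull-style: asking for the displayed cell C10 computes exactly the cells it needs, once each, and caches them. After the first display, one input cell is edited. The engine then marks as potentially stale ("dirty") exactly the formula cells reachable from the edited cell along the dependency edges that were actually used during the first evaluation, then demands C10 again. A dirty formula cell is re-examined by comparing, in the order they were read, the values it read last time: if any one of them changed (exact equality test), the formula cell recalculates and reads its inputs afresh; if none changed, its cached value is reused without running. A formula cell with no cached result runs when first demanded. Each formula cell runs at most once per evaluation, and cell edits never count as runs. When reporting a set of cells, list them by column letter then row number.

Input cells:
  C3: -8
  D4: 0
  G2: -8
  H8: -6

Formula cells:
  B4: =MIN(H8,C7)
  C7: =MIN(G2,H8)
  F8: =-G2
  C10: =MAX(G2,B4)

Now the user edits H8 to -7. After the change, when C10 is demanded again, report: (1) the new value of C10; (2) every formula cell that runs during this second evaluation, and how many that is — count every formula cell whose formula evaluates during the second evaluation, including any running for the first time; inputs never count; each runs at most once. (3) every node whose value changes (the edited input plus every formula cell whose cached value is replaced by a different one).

First demand of the output computes:
  C7 = MIN(-8, -6) = -8
  B4 = MIN(-6, -8) = -8
  C10 = MAX(-8, -8) = -8

After the edit, cleaning proceeds:
  C7: a read changed (H8 -6->-7) — executes, giving -8 — identical to its old value.
  B4: a read changed (H8 -6->-7) — executes, giving -8 — identical to its old value.
  C10: dirty, but its reads are unchanged (G2 unchanged, B4 unchanged); cached -8 stands.

Note where the cutoff bites: C10 is checked, finds nothing changed, and keeps its cache.

Demanding C10 again yields -8.
2 formula cells run: B4, C7.
The nodes whose values change: H8.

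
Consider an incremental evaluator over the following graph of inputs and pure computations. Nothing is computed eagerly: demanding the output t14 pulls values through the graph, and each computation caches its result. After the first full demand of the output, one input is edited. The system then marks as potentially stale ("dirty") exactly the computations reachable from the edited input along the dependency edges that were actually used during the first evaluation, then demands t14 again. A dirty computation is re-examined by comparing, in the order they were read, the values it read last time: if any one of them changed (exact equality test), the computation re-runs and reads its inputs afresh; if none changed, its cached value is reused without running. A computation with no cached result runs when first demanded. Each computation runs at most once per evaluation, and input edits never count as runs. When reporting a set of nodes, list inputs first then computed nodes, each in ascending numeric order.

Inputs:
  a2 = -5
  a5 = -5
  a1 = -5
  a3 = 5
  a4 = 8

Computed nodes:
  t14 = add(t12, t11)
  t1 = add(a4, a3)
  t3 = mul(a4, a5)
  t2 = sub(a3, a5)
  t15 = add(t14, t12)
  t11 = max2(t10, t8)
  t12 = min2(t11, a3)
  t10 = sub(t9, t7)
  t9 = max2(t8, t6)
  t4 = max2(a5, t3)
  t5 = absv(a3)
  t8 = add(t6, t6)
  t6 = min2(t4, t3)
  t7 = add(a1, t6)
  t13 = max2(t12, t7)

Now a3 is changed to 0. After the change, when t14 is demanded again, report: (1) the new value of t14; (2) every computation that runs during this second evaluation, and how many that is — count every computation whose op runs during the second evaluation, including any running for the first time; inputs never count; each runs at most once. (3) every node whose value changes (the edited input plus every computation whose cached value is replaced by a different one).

Initial pass — values computed on the first demand:
  t3 = mul(8, -5) = -40
  t4 = max2(-5, -40) = -5
  t6 = min2(-5, -40) = -40
  t7 = add(-5, -40) = -45
  t8 = add(-40, -40) = -80
  t9 = max2(-80, -40) = -40
  t10 = sub(-40, -45) = 5
  t11 = max2(5, -80) = 5
  t12 = min2(5, 5) = 5
  t14 = add(5, 5) = 10

Second demand — change propagation:
  t12: re-runs because a3 5->0; new result 0.
  t14: re-runs because t12 5->0; new result 5.

t14 now evaluates to 5.
Run set: t12, t14 (2 run).
Changed values: a3, t12, t14.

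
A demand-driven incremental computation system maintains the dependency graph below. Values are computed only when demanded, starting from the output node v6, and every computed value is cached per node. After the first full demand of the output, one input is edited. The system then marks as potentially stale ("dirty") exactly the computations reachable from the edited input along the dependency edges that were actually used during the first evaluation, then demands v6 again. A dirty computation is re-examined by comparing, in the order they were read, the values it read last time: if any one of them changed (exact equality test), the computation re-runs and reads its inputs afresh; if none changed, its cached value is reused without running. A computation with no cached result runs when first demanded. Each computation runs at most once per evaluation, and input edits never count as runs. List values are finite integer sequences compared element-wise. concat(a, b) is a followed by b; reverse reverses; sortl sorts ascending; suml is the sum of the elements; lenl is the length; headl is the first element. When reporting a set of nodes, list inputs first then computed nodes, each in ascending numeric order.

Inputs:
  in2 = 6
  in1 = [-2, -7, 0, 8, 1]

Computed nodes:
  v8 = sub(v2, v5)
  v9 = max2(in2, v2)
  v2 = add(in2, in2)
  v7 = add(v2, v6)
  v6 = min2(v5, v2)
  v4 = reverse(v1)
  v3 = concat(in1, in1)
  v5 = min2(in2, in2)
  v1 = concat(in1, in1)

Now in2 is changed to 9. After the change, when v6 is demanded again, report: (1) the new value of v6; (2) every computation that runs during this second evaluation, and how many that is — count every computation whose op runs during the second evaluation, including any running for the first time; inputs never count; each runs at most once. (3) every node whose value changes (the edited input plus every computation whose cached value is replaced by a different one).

First evaluation (everything demanded from the output):
  v2 = add(6, 6) = 12
  v5 = min2(6, 6) = 6
  v6 = min2(6, 12) = 6

Propagation after the edit:
  v2: runs — in2 6->9; in2 6->9; result 18.
  v5: runs — in2 6->9; in2 6->9; result 9.
  v6: runs — v5 6->9; v2 12->18; result 9.

New value of v6: 9.
Computations that run: v2, v5, v6 — 3 in total.
Values that change: in2, v2, v5, v6.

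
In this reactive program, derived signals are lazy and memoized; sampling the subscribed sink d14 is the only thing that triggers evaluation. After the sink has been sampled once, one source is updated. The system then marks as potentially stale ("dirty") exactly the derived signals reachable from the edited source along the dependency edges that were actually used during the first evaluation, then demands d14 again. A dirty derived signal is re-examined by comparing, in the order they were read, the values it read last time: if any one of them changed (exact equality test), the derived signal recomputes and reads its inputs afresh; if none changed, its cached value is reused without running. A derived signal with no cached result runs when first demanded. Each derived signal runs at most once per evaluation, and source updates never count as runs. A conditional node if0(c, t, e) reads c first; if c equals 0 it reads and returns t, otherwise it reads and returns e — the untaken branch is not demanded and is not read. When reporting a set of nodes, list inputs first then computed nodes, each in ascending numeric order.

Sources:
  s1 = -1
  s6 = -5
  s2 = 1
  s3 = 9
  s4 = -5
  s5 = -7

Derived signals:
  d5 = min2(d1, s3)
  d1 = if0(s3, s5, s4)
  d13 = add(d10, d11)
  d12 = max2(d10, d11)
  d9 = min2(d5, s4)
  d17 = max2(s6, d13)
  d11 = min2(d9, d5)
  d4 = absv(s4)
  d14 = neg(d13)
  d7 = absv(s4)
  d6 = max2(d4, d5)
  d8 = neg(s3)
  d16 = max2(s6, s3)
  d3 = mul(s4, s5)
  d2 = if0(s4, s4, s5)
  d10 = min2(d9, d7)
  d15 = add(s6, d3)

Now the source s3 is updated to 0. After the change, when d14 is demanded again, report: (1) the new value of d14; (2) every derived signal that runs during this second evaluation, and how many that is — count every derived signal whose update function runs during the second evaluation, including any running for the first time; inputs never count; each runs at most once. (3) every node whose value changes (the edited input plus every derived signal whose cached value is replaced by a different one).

Demanding d14 again yields 14.
7 derived signals run: d1, d5, d9, d10, d11, d13, d14.
The nodes whose values change: s3, d1, d5, d9, d10, d11, d13, d14.

First demand of the output computes:
  d1 = if0(s3=9 -> else branch s4) = -5
  d5 = min2(-5, 9) = -5
  d7 = absv(-5) = 5
  d9 = min2(-5, -5) = -5
  d10 = min2(-5, 5) = -5
  d11 = min2(-5, -5) = -5
  d13 = add(-5, -5) = -10
  d14 = neg(-10) = 10

After the edit, cleaning proceeds:
  d1: a read changed (s3 9->0) — executes, giving -7.
  d5: a read changed (d1 -5->-7; s3 9->0) — executes, giving -7.
  d9: a read changed (d5 -5->-7) — executes, giving -7.
  d10: a read changed (d9 -5->-7) — executes, giving -7.
  d11: a read changed (d9 -5->-7; d5 -5->-7) — executes, giving -7.
  d13: a read changed (d10 -5->-7; d11 -5->-7) — executes, giving -14.
  d14: a read changed (d13 -10->-14) — executes, giving 14.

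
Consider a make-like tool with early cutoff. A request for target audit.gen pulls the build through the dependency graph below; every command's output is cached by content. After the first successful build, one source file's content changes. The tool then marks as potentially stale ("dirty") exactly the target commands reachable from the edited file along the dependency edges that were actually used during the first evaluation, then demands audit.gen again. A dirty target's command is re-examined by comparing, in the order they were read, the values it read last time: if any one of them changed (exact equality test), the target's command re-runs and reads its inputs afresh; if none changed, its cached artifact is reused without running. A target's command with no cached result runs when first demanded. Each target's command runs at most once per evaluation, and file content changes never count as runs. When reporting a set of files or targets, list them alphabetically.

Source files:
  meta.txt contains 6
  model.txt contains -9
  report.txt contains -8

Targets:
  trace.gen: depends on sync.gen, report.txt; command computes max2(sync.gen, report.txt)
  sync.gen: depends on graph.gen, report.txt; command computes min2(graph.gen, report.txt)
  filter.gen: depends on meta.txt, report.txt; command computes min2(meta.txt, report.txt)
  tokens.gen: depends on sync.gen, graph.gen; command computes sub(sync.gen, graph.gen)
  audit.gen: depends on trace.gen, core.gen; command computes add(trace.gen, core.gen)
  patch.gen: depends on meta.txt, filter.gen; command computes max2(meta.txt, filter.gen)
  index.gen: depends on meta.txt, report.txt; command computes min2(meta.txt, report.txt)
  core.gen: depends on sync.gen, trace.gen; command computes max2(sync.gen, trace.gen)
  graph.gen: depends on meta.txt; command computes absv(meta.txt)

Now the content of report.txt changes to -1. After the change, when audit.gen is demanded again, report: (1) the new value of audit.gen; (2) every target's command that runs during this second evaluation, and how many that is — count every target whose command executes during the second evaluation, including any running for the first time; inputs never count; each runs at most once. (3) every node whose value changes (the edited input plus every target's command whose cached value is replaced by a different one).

First demand of the output computes:
  graph.gen = absv(6) = 6
  sync.gen = min2(6, -8) = -8
  trace.gen = max2(-8, -8) = -8
  core.gen = max2(-8, -8) = -8
  audit.gen = add(-8, -8) = -16

After the edit, cleaning proceeds:
  sync.gen: a read changed (report.txt -8->-1) — executes, giving -1.
  trace.gen: a read changed (sync.gen -8->-1; report.txt -8->-1) — executes, giving -1.
  core.gen: a read changed (sync.gen -8->-1; trace.gen -8->-1) — executes, giving -1.
  audit.gen: a read changed (trace.gen -8->-1; core.gen -8->-1) — executes, giving -2.

Demanding audit.gen again yields -2.
4 target commands run: audit.gen, core.gen, sync.gen, trace.gen.
The nodes whose values change: audit.gen, core.gen, report.txt, sync.gen, trace.gen.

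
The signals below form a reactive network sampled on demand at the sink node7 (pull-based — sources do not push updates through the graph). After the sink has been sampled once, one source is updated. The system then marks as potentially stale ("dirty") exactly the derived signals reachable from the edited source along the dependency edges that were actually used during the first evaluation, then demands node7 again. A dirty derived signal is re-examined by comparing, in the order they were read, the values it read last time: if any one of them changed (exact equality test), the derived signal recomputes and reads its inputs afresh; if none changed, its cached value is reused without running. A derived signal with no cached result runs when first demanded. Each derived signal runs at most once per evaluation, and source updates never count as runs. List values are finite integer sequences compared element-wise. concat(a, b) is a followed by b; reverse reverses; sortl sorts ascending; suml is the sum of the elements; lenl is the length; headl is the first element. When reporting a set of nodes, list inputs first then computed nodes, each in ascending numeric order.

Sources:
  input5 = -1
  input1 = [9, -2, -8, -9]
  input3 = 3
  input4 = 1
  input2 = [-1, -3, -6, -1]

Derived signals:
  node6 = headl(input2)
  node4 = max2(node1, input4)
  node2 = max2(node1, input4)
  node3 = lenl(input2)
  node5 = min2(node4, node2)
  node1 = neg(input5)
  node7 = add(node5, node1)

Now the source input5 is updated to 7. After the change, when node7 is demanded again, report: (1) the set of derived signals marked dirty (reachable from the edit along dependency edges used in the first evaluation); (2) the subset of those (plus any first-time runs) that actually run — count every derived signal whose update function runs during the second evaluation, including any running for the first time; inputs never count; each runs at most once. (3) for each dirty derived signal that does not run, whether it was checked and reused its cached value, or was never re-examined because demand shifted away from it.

Initial pass — values computed on the first demand:
  node1 = neg(-1) = 1
  node2 = max2(1, 1) = 1
  node4 = max2(1, 1) = 1
  node5 = min2(1, 1) = 1
  node7 = add(1, 1) = 2

Second demand — change propagation:
  node1: re-runs because input5 -1->7; new result -7.
  node2: re-runs because node1 1->-7; new result 1 (unchanged).
  node4: re-runs because node1 1->-7; new result 1 (unchanged).
  node5: re-examined; everything it read last time is the same (node4 unchanged, node2 unchanged) — cache 1 kept, no run.
  node7: re-runs because node1 1->-7; new result -6.

The important point: at node5 every value read last time is unchanged, so the dirty flag clears without a run.

Dirty set: node1, node2, node4, node5, node7.
Run set: node1, node2, node4, node7 (4 run).
Re-examined without running (cache reused): node5.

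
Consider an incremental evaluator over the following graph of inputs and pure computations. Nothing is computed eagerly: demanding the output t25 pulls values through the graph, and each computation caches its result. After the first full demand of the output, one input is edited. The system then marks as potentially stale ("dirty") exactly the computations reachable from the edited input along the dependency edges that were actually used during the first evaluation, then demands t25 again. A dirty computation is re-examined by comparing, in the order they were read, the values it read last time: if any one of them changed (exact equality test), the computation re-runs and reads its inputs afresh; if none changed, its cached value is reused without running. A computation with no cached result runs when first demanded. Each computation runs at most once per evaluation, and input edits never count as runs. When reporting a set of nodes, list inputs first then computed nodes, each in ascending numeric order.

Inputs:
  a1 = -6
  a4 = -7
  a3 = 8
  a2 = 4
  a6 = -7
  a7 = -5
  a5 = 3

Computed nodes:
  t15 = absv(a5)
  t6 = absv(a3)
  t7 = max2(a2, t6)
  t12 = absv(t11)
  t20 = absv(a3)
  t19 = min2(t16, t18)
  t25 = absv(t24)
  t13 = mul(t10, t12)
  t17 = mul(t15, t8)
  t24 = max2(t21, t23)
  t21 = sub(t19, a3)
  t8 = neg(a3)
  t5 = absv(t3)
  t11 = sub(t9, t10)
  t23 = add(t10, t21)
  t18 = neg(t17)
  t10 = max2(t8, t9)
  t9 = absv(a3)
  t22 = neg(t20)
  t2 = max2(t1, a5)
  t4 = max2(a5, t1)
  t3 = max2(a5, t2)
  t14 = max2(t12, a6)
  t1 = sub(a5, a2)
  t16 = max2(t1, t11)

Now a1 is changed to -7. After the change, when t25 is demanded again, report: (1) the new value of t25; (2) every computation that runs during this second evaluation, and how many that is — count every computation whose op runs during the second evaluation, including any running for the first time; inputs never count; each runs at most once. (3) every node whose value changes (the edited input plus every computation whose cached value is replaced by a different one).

t25 now evaluates to 0.
Run set: none (0 run).
Changed values: a1.
The important point: nothing the output needs ever reads a1, so the edit is invisible to it.

Initial pass — values computed on the first demand:
  t1 = sub(3, 4) = -1
  t8 = neg(8) = -8
  t9 = absv(8) = 8
  t10 = max2(-8, 8) = 8
  t11 = sub(8, 8) = 0
  t15 = absv(3) = 3
  t16 = max2(-1, 0) = 0
  t17 = mul(3, -8) = -24
  t18 = neg(-24) = 24
  t19 = min2(0, 24) = 0
  t21 = sub(0, 8) = -8
  t23 = add(8, -8) = 0
  t24 = max2(-8, 0) = 0
  t25 = absv(0) = 0

Second demand — change propagation:
  no demanded computation ever read a1, so the edit dirties nothing and nothing runs.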